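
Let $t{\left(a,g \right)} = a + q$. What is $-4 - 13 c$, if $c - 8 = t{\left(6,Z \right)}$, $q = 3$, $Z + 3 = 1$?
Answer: $-225$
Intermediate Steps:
$Z = -2$ ($Z = -3 + 1 = -2$)
$t{\left(a,g \right)} = 3 + a$ ($t{\left(a,g \right)} = a + 3 = 3 + a$)
$c = 17$ ($c = 8 + \left(3 + 6\right) = 8 + 9 = 17$)
$-4 - 13 c = -4 - 221 = -225$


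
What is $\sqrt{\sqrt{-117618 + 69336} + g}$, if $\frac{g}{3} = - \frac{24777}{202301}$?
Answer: $\frac{\sqrt{-15037235631 + 40925694601 i \sqrt{48282}}}{202301} \approx 10.473 + 10.49 i$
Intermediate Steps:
$g = - \frac{74331}{202301}$ ($g = 3 \left(- \frac{24777}{202301}\right) = - \frac{74331}{202301} \approx -0.36743$)
$\sqrt{\sqrt{-117618 + 69336} + g} = \sqrt{\sqrt{-117618 + 69336} - \frac{74331}{202301}} = \sqrt{\sqrt{-48282} - \frac{74331}{202301}} = \sqrt{i \sqrt{48282} - \frac{74331}{202301}} = \sqrt{- \frac{74331}{202301} + i \sqrt{48282}}$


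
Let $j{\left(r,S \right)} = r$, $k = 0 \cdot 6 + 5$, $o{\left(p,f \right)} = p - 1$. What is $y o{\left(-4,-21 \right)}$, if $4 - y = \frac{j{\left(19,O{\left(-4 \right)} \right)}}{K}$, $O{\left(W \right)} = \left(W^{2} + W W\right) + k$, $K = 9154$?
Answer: $- \frac{182985}{9154} \approx -19.99$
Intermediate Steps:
$o{\left(p,f \right)} = -1 + p$ ($o{\left(p,f \right)} = p - 1 = -1 + p$)
$k = 5$ ($k = 0 + 5 = 5$)
$O{\left(W \right)} = 5 + 2 W^{2}$ ($O{\left(W \right)} = \left(W^{2} + W W\right) + 5 = \left(W^{2} + W^{2}\right) + 5 = 2 W^{2} + 5 = 5 + 2 W^{2}$)
$y = \frac{36597}{9154}$ ($y = 4 - \frac{19}{9154} = \frac{36597}{9154} \approx 3.9979$)
$y o{\left(-4,-21 \right)} = \frac{36597 \left(-1 - 4\right)}{9154} = \frac{36597}{9154} \left(-5\right) = - \frac{182985}{9154}$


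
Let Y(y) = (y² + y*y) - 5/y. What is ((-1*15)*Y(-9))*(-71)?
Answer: 519365/3 ≈ 1.7312e+5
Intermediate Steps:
Y(y) = -5/y + 2*y² (Y(y) = (y² + y²) - 5/y = 2*y² - 5/y = -5/y + 2*y²)
((-1*15)*Y(-9))*(-71) = ((-1*15)*((-5 + 2*(-9)³)/(-9)))*(-71) = -(-5)*(-5 + 2*(-729))/3*(-71) = -(-5)*(-5 - 1458)/3*(-71) = -(-5)*(-1463)/3*(-71) = -15*1463/9*(-71) = -7315/3*(-71) = 519365/3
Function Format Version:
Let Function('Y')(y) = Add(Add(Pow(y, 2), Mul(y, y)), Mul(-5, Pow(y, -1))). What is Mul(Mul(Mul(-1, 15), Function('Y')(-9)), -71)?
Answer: Rational(519365, 3) ≈ 1.7312e+5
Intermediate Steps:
Function('Y')(y) = Add(Mul(-5, Pow(y, -1)), Mul(2, Pow(y, 2))) (Function('Y')(y) = Add(Add(Pow(y, 2), Pow(y, 2)), Mul(-5, Pow(y, -1))) = Add(Mul(2, Pow(y, 2)), Mul(-5, Pow(y, -1))) = Add(Mul(-5, Pow(y, -1)), Mul(2, Pow(y, 2))))
Mul(Mul(Mul(-1, 15), Function('Y')(-9)), -71) = Mul(Mul(Mul(-1, 15), Mul(Pow(-9, -1), Add(-5, Mul(2, Pow(-9, 3))))), -71) = Mul(Mul(-15, Mul(Rational(-1, 9), Add(-5, Mul(2, -729)))), -71) = Mul(Mul(-15, Mul(Rational(-1, 9), Add(-5, -1458))), -71) = Mul(Mul(-15, Mul(Rational(-1, 9), -1463)), -71) = Mul(Mul(-15, Rational(1463, 9)), -71) = Mul(Rational(-7315, 3), -71) = Rational(519365, 3)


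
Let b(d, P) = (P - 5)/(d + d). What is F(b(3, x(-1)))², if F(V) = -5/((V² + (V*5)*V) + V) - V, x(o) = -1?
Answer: 0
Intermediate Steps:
b(d, P) = (-5 + P)/(2*d) (b(d, P) = (-5 + P)/((2*d)) = (-5 + P)*(1/(2*d)) = (-5 + P)/(2*d))
F(V) = -V - 5/(V + 6*V²) (F(V) = -5/((V² + (5*V)*V) + V) - V = -5/((V² + 5*V²) + V) - V = -5/(6*V² + V) - V = -5/(V + 6*V²) - V = -V - 5/(V + 6*V²))
F(b(3, x(-1)))² = ((-5 - ((½)*(-5 - 1)/3)² - 6*(-5 - 1)³/216)/((((½)*(-5 - 1)/3))*(1 + 6*((½)*(-5 - 1)/3))))² = ((-5 - ((½)*(⅓)*(-6))² - 6*((½)*(⅓)*(-6))³)/((((½)*(⅓)*(-6)))*(1 + 6*((½)*(⅓)*(-6)))))² = ((-5 - 1*(-1)² - 6*(-1)³)/((-1)*(1 + 6*(-1))))² = (-(-5 - 1*1 - 6*(-1))/(1 - 6))² = (-1*(-5 - 1 + 6)/(-5))² = (-1*(-⅕)*0)² = 0² = 0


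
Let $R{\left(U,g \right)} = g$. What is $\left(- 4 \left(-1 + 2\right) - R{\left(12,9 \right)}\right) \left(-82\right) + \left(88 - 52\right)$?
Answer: $1102$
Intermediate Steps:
$\left(- 4 \left(-1 + 2\right) - R{\left(12,9 \right)}\right) \left(-82\right) + \left(88 - 52\right) = \left(- 4 \left(-1 + 2\right) - 9\right) \left(-82\right) + \left(88 - 52\right) = \left(\left(-4\right) 1 - 9\right) \left(-82\right) + \left(88 - 52\right) = \left(-4 - 9\right) \left(-82\right) + 36 = \left(-13\right) \left(-82\right) + 36 = 1066 + 36 = 1102$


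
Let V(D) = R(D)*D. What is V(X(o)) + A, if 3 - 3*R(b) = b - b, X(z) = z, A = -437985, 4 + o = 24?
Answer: -437965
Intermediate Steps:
o = 20 (o = -4 + 24 = 20)
R(b) = 1 (R(b) = 1 - (b - b)/3 = 1 - 1/3*0 = 1 + 0 = 1)
V(D) = D (V(D) = 1*D = D)
V(X(o)) + A = 20 - 437985 = -437965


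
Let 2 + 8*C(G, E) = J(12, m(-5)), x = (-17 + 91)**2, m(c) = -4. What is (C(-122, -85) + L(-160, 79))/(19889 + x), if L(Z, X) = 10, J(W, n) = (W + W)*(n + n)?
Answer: -1/1780 ≈ -0.00056180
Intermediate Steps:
J(W, n) = 4*W*n (J(W, n) = (2*W)*(2*n) = 4*W*n)
x = 5476 (x = 74**2 = 5476)
C(G, E) = -97/4 (C(G, E) = -1/4 + (4*12*(-4))/8 = -1/4 + (1/8)*(-192) = -1/4 - 24 = -97/4)
(C(-122, -85) + L(-160, 79))/(19889 + x) = (-97/4 + 10)/(19889 + 5476) = -57/4/25365 = -57/4*1/25365 = -1/1780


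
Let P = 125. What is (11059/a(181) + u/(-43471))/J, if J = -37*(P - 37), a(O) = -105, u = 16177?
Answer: 241222187/7430932740 ≈ 0.032462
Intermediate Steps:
J = -3256 (J = -37*(125 - 37) = -37*88 = -3256)
(11059/a(181) + u/(-43471))/J = (11059/(-105) + 16177/(-43471))/(-3256) = (11059*(-1/105) + 16177*(-1/43471))*(-1/3256) = (-11059/105 - 16177/43471)*(-1/3256) = -482444374/4564455*(-1/3256) = 241222187/7430932740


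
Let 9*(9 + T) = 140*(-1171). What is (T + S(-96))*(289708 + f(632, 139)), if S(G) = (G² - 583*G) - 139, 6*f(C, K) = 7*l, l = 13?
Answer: 366254120588/27 ≈ 1.3565e+10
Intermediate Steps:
f(C, K) = 91/6 (f(C, K) = (7*13)/6 = (⅙)*91 = 91/6)
S(G) = -139 + G² - 583*G
T = -164021/9 (T = -9 + (140*(-1171))/9 = -9 + (⅑)*(-163940) = -9 - 163940/9 = -164021/9 ≈ -18225.)
(T + S(-96))*(289708 + f(632, 139)) = (-164021/9 + (-139 + (-96)² - 583*(-96)))*(289708 + 91/6) = (-164021/9 + (-139 + 9216 + 55968))*(1738339/6) = (-164021/9 + 65045)*(1738339/6) = (421384/9)*(1738339/6) = 366254120588/27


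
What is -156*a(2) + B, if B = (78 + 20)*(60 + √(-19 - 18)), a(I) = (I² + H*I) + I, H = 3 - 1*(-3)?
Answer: 3072 + 98*I*√37 ≈ 3072.0 + 596.11*I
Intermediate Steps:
H = 6 (H = 3 + 3 = 6)
a(I) = I² + 7*I (a(I) = (I² + 6*I) + I = I² + 7*I)
B = 5880 + 98*I*√37 (B = 98*(60 + √(-37)) = 98*(60 + I*√37) = 5880 + 98*I*√37 ≈ 5880.0 + 596.11*I)
-156*a(2) + B = -312*(7 + 2) + (5880 + 98*I*√37) = -312*9 + (5880 + 98*I*√37) = -156*18 + (5880 + 98*I*√37) = -2808 + (5880 + 98*I*√37) = 3072 + 98*I*√37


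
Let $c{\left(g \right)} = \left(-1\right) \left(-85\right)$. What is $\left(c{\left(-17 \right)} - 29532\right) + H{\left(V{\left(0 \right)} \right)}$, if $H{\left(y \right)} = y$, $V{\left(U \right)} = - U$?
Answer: $-29447$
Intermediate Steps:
$c{\left(g \right)} = 85$
$\left(c{\left(-17 \right)} - 29532\right) + H{\left(V{\left(0 \right)} \right)} = \left(85 - 29532\right) - 0 = -29447 + 0 = -29447$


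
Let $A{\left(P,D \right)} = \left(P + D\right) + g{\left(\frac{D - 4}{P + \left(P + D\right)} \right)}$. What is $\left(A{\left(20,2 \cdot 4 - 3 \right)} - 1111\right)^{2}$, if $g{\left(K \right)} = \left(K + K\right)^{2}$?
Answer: $\frac{4836243129316}{4100625} \approx 1.1794 \cdot 10^{6}$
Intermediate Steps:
$g{\left(K \right)} = 4 K^{2}$ ($g{\left(K \right)} = \left(2 K\right)^{2} = 4 K^{2}$)
$A{\left(P,D \right)} = D + P + \frac{4 \left(-4 + D\right)^{2}}{\left(D + 2 P\right)^{2}}$ ($A{\left(P,D \right)} = \left(P + D\right) + 4 \left(\frac{D - 4}{P + \left(P + D\right)}\right)^{2} = \left(D + P\right) + 4 \left(\frac{-4 + D}{P + \left(D + P\right)}\right)^{2} = \left(D + P\right) + 4 \left(\frac{-4 + D}{D + 2 P}\right)^{2} = \left(D + P\right) + 4 \frac{\left(-4 + D\right)^{2}}{\left(D + 2 P\right)^{2}} = \left(D + P\right) + \frac{4 \left(-4 + D\right)^{2}}{\left(D + 2 P\right)^{2}} = D + P + \frac{4 \left(-4 + D\right)^{2}}{\left(D + 2 P\right)^{2}}$)
$\left(A{\left(20,2 \cdot 4 - 3 \right)} - 1111\right)^{2} = \left(\left(\left(2 \cdot 4 - 3\right) + 20 + \frac{4 \left(-4 + \left(2 \cdot 4 - 3\right)\right)^{2}}{\left(\left(2 \cdot 4 - 3\right) + 2 \cdot 20\right)^{2}}\right) - 1111\right)^{2} = \left(\left(\left(8 - 3\right) + 20 + \frac{4 \left(-4 + \left(8 - 3\right)\right)^{2}}{\left(\left(8 - 3\right) + 40\right)^{2}}\right) - 1111\right)^{2} = \left(\left(5 + 20 + \frac{4 \left(-4 + 5\right)^{2}}{\left(5 + 40\right)^{2}}\right) - 1111\right)^{2} = \left(\left(5 + 20 + \frac{4 \cdot 1^{2}}{2025}\right) - 1111\right)^{2} = \left(\left(5 + 20 + 4 \cdot 1 \cdot \frac{1}{2025}\right) - 1111\right)^{2} = \left(\left(5 + 20 + \frac{4}{2025}\right) - 1111\right)^{2} = \left(\frac{50629}{2025} - 1111\right)^{2} = \left(- \frac{2199146}{2025}\right)^{2} = \frac{4836243129316}{4100625}$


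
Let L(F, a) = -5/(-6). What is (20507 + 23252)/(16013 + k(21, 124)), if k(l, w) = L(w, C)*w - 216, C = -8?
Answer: 131277/47701 ≈ 2.7521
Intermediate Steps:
L(F, a) = 5/6 (L(F, a) = -5*(-1/6) = 5/6)
k(l, w) = -216 + 5*w/6 (k(l, w) = 5*w/6 - 216 = -216 + 5*w/6)
(20507 + 23252)/(16013 + k(21, 124)) = (20507 + 23252)/(16013 + (-216 + (5/6)*124)) = 43759/(16013 + (-216 + 310/3)) = 43759/(16013 - 338/3) = 43759/(47701/3) = 43759*(3/47701) = 131277/47701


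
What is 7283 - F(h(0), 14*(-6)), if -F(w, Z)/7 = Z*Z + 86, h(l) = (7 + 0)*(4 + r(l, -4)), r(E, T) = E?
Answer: 57277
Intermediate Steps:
h(l) = 28 + 7*l (h(l) = (7 + 0)*(4 + l) = 7*(4 + l) = 28 + 7*l)
F(w, Z) = -602 - 7*Z² (F(w, Z) = -7*(Z*Z + 86) = -7*(Z² + 86) = -7*(86 + Z²) = -602 - 7*Z²)
7283 - F(h(0), 14*(-6)) = 7283 - (-602 - 7*(14*(-6))²) = 7283 - (-602 - 7*(-84)²) = 7283 - (-602 - 7*7056) = 7283 - (-602 - 49392) = 7283 - 1*(-49994) = 7283 + 49994 = 57277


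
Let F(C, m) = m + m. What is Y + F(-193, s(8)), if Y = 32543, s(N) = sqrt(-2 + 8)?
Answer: 32543 + 2*sqrt(6) ≈ 32548.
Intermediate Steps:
s(N) = sqrt(6)
F(C, m) = 2*m
Y + F(-193, s(8)) = 32543 + 2*sqrt(6)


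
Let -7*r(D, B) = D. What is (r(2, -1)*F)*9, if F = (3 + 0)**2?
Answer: -162/7 ≈ -23.143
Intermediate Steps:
r(D, B) = -D/7
F = 9 (F = 3**2 = 9)
(r(2, -1)*F)*9 = (-1/7*2*9)*9 = -2/7*9*9 = -18/7*9 = -162/7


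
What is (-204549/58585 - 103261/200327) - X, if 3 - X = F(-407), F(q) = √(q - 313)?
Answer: -82234705093/11736157295 + 12*I*√5 ≈ -7.007 + 26.833*I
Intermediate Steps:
F(q) = √(-313 + q)
X = 3 - 12*I*√5 (X = 3 - √(-313 - 407) = 3 - √(-720) = 3 - 12*I*√5 ≈ 3.0 - 26.833*I)
(-204549/58585 - 103261/200327) - X = (-204549/58585 - 103261/200327) - (3 - 12*I*√5) = (-204549*1/58585 - 103261*1/200327) + (-3 + 12*I*√5) = (-204549/58585 - 103261/200327) + (-3 + 12*I*√5) = -47026233208/11736157295 + (-3 + 12*I*√5) = -82234705093/11736157295 + 12*I*√5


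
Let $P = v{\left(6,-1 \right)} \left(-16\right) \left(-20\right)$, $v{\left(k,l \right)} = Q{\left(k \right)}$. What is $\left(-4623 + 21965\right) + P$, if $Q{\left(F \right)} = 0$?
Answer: $17342$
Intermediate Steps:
$v{\left(k,l \right)} = 0$
$P = 0$ ($P = 0 \left(-16\right) \left(-20\right) = 0 \left(-20\right) = 0$)
$\left(-4623 + 21965\right) + P = \left(-4623 + 21965\right) + 0 = 17342 + 0 = 17342$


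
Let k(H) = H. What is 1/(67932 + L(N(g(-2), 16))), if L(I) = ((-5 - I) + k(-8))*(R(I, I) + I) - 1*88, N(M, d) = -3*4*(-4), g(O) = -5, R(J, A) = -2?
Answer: 1/65038 ≈ 1.5376e-5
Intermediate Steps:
N(M, d) = 48 (N(M, d) = -12*(-4) = 48)
L(I) = -88 + (-13 - I)*(-2 + I) (L(I) = ((-5 - I) - 8)*(-2 + I) - 1*88 = (-13 - I)*(-2 + I) - 88 = -88 + (-13 - I)*(-2 + I))
1/(67932 + L(N(g(-2), 16))) = 1/(67932 + (-62 - 1*48² - 11*48)) = 1/(67932 + (-62 - 1*2304 - 528)) = 1/(67932 + (-62 - 2304 - 528)) = 1/(67932 - 2894) = 1/65038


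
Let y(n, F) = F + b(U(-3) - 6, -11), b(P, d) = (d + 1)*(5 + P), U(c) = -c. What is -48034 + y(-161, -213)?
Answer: -48267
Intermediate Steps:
b(P, d) = (1 + d)*(5 + P)
y(n, F) = -20 + F (y(n, F) = F + (5 + (-1*(-3) - 6) + 5*(-11) + (-1*(-3) - 6)*(-11)) = F + (5 + (3 - 6) - 55 + (3 - 6)*(-11)) = F + (5 - 3 - 55 - 3*(-11)) = F + (5 - 3 - 55 + 33) = F - 20 = -20 + F)
-48034 + y(-161, -213) = -48034 + (-20 - 213) = -48034 - 233 = -48267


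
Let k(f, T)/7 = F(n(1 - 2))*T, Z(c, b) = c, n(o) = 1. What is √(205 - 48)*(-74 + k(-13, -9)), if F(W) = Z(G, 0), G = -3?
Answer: 115*√157 ≈ 1440.9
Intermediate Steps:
F(W) = -3
k(f, T) = -21*T (k(f, T) = 7*(-3*T) = -21*T)
√(205 - 48)*(-74 + k(-13, -9)) = √(205 - 48)*(-74 - 21*(-9)) = √157*(-74 + 189) = √157*115 = 115*√157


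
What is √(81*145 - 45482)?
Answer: I*√33737 ≈ 183.68*I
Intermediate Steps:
√(81*145 - 45482) = √(11745 - 45482) = √(-33737) = I*√33737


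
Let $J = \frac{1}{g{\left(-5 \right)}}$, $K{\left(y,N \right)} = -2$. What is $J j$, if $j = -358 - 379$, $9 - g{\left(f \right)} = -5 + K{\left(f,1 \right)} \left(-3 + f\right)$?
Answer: $\frac{737}{2} \approx 368.5$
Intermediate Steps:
$g{\left(f \right)} = 8 + 2 f$ ($g{\left(f \right)} = 9 - \left(-5 - 2 \left(-3 + f\right)\right) = 9 - \left(-5 - \left(-6 + 2 f\right)\right) = 9 - \left(1 - 2 f\right) = 9 + \left(-1 + 2 f\right) = 8 + 2 f$)
$j = -737$ ($j = -358 - 379 = -737$)
$J = - \frac{1}{2}$ ($J = \frac{1}{8 + 2 \left(-5\right)} = \frac{1}{8 - 10} = \frac{1}{-2} = - \frac{1}{2} \approx -0.5$)
$J j = \left(- \frac{1}{2}\right) \left(-737\right) = \frac{737}{2}$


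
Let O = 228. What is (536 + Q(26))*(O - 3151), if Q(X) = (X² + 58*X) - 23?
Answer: -7883331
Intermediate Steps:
Q(X) = -23 + X² + 58*X
(536 + Q(26))*(O - 3151) = (536 + (-23 + 26² + 58*26))*(228 - 3151) = (536 + (-23 + 676 + 1508))*(-2923) = (536 + 2161)*(-2923) = 2697*(-2923) = -7883331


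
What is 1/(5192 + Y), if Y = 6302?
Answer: 1/11494 ≈ 8.7002e-5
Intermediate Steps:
1/(5192 + Y) = 1/(5192 + 6302) = 1/11494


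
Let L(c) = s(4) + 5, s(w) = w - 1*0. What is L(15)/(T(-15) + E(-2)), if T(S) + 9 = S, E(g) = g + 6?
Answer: -9/20 ≈ -0.45000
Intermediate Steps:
s(w) = w (s(w) = w + 0 = w)
E(g) = 6 + g
T(S) = -9 + S
L(c) = 9 (L(c) = 4 + 5 = 9)
L(15)/(T(-15) + E(-2)) = 9/((-9 - 15) + (6 - 2)) = 9/(-24 + 4) = 9/(-20) = 9*(-1/20) = -9/20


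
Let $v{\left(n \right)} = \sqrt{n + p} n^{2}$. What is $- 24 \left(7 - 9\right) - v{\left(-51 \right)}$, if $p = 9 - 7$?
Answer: $48 - 18207 i \approx 48.0 - 18207.0 i$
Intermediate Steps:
$p = 2$
$v{\left(n \right)} = n^{2} \sqrt{2 + n}$ ($v{\left(n \right)} = \sqrt{n + 2} n^{2} = \sqrt{2 + n} n^{2} = n^{2} \sqrt{2 + n}$)
$- 24 \left(7 - 9\right) - v{\left(-51 \right)} = - 24 \left(7 - 9\right) - \left(-51\right)^{2} \sqrt{2 - 51} = \left(-24\right) \left(-2\right) - 2601 \sqrt{-49} = 48 - 2601 \cdot 7 i = 48 - 18207 i$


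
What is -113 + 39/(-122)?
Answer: -13825/122 ≈ -113.32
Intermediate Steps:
-113 + 39/(-122) = -113 + 39*(-1/122) = -113 - 39/122 = -13825/122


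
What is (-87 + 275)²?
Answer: 35344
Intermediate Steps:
(-87 + 275)² = 188² = 35344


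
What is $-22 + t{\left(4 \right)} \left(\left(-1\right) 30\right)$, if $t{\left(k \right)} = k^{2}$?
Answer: $-502$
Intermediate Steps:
$-22 + t{\left(4 \right)} \left(\left(-1\right) 30\right) = -22 + 4^{2} \left(\left(-1\right) 30\right) = -22 + 16 \left(-30\right) = -22 - 480 = -502$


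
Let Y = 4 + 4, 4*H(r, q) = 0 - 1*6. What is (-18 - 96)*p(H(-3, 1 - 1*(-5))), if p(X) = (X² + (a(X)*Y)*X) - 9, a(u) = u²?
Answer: 7695/2 ≈ 3847.5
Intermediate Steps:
H(r, q) = -3/2 (H(r, q) = (0 - 1*6)/4 = (0 - 6)/4 = (¼)*(-6) = -3/2)
Y = 8
p(X) = -9 + X² + 8*X³ (p(X) = (X² + (X²*8)*X) - 9 = (X² + (8*X²)*X) - 9 = (X² + 8*X³) - 9 = -9 + X² + 8*X³)
(-18 - 96)*p(H(-3, 1 - 1*(-5))) = (-18 - 96)*(-9 + (-3/2)² + 8*(-3/2)³) = -114*(-9 + 9/4 + 8*(-27/8)) = -114*(-9 + 9/4 - 27) = -114*(-135/4) = 7695/2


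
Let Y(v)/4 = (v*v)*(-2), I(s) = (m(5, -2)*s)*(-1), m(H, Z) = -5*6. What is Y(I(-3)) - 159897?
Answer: -224697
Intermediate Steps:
m(H, Z) = -30
I(s) = 30*s (I(s) = -30*s*(-1) = 30*s)
Y(v) = -8*v² (Y(v) = 4*((v*v)*(-2)) = 4*(v²*(-2)) = 4*(-2*v²) = -8*v²)
Y(I(-3)) - 159897 = -8*(30*(-3))² - 159897 = -8*(-90)² - 159897 = -8*8100 - 159897 = -64800 - 159897 = -224697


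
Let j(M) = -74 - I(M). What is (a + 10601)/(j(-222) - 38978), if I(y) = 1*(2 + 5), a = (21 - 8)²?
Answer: -10770/39059 ≈ -0.27574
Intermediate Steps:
a = 169 (a = 13² = 169)
I(y) = 7 (I(y) = 1*7 = 7)
j(M) = -81 (j(M) = -74 - 1*7 = -74 - 7 = -81)
(a + 10601)/(j(-222) - 38978) = (169 + 10601)/(-81 - 38978) = 10770/(-39059) = 10770*(-1/39059) = -10770/39059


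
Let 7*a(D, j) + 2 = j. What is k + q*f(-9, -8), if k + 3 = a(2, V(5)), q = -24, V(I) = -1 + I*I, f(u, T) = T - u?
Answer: -167/7 ≈ -23.857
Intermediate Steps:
V(I) = -1 + I²
a(D, j) = -2/7 + j/7
k = ⅐ (k = -3 + (-2/7 + (-1 + 5²)/7) = -3 + (-2/7 + (-1 + 25)/7) = -3 + (-2/7 + (⅐)*24) = -3 + (-2/7 + 24/7) = -3 + 22/7 = ⅐ ≈ 0.14286)
k + q*f(-9, -8) = ⅐ - 24*(-8 - 1*(-9)) = ⅐ - 24*(-8 + 9) = ⅐ - 24*1 = ⅐ - 24 = -167/7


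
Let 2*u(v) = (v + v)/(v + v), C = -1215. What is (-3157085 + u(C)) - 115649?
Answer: -6545467/2 ≈ -3.2727e+6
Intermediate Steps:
u(v) = ½ (u(v) = ((v + v)/(v + v))/2 = ((2*v)/((2*v)))/2 = ((2*v)*(1/(2*v)))/2 = (½)*1 = ½)
(-3157085 + u(C)) - 115649 = (-3157085 + ½) - 115649 = -6314169/2 - 115649 = -6545467/2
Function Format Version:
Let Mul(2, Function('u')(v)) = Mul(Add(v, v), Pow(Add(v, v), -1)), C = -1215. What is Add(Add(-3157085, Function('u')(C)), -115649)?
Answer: Rational(-6545467, 2) ≈ -3.2727e+6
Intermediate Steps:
Function('u')(v) = Rational(1, 2) (Function('u')(v) = Mul(Rational(1, 2), Mul(Add(v, v), Pow(Add(v, v), -1))) = Mul(Rational(1, 2), Mul(Mul(2, v), Pow(Mul(2, v), -1))) = Mul(Rational(1, 2), Mul(Mul(2, v), Mul(Rational(1, 2), Pow(v, -1)))) = Mul(Rational(1, 2), 1) = Rational(1, 2))
Add(Add(-3157085, Function('u')(C)), -115649) = Add(Add(-3157085, Rational(1, 2)), -115649) = Add(Rational(-6314169, 2), -115649) = Rational(-6545467, 2)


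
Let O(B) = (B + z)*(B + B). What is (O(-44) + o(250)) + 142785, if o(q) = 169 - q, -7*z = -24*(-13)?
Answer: 1053488/7 ≈ 1.5050e+5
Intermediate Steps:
z = -312/7 (z = -(-24)*(-13)/7 = -⅐*312 = -312/7 ≈ -44.571)
O(B) = 2*B*(-312/7 + B) (O(B) = (B - 312/7)*(B + B) = (-312/7 + B)*(2*B) = 2*B*(-312/7 + B))
(O(-44) + o(250)) + 142785 = ((2/7)*(-44)*(-312 + 7*(-44)) + (169 - 1*250)) + 142785 = ((2/7)*(-44)*(-312 - 308) + (169 - 250)) + 142785 = ((2/7)*(-44)*(-620) - 81) + 142785 = (54560/7 - 81) + 142785 = 53993/7 + 142785 = 1053488/7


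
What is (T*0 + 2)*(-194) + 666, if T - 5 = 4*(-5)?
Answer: 278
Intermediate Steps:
T = -15 (T = 5 + 4*(-5) = 5 - 20 = -15)
(T*0 + 2)*(-194) + 666 = (-15*0 + 2)*(-194) + 666 = (0 + 2)*(-194) + 666 = 2*(-194) + 666 = -388 + 666 = 278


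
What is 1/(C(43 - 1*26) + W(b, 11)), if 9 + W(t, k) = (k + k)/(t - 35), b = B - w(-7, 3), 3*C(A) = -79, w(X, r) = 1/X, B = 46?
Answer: -39/1301 ≈ -0.029977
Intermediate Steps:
C(A) = -79/3 (C(A) = (1/3)*(-79) = -79/3)
b = 323/7 (b = 46 - 1/(-7) = 46 - 1*(-1/7) = 46 + 1/7 = 323/7 ≈ 46.143)
W(t, k) = -9 + 2*k/(-35 + t) (W(t, k) = -9 + (k + k)/(t - 35) = -9 + (2*k)/(-35 + t) = -9 + 2*k/(-35 + t))
1/(C(43 - 1*26) + W(b, 11)) = 1/(-79/3 + (315 - 9*323/7 + 2*11)/(-35 + 323/7)) = 1/(-79/3 + (315 - 2907/7 + 22)/(78/7)) = 1/(-79/3 + (7/78)*(-548/7)) = 1/(-79/3 - 274/39) = 1/(-1301/39) = -39/1301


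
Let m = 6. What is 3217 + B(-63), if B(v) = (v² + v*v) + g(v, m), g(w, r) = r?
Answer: 11161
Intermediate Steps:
B(v) = 6 + 2*v² (B(v) = (v² + v*v) + 6 = (v² + v²) + 6 = 2*v² + 6 = 6 + 2*v²)
3217 + B(-63) = 3217 + (6 + 2*(-63)²) = 3217 + (6 + 2*3969) = 3217 + (6 + 7938) = 3217 + 7944 = 11161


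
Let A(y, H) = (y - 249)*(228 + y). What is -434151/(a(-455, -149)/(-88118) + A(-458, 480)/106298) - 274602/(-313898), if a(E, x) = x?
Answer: -106374245544896014509/375231220324753 ≈ -2.8349e+5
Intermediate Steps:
A(y, H) = (-249 + y)*(228 + y)
-434151/(a(-455, -149)/(-88118) + A(-458, 480)/106298) - 274602/(-313898) = -434151/(-149/(-88118) + (-56772 + (-458)² - 21*(-458))/106298) - 274602/(-313898) = -434151/(-149*(-1/88118) + (-56772 + 209764 + 9618)*(1/106298)) - 274602*(-1/313898) = -434151/(149/88118 + 162610*(1/106298)) + 137301/156949 = -434151/(149/88118 + 81305/53149) + 137301/156949 = -434151/7172353191/4683383582 + 137301/156949 = -434151*4683383582/7172353191 + 137301/156949 = -677765221836294/2390784397 + 137301/156949 = -106374245544896014509/375231220324753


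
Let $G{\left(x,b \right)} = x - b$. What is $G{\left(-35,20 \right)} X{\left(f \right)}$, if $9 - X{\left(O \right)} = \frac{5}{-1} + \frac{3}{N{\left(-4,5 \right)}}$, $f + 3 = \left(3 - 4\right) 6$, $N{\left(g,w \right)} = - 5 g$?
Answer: $- \frac{3047}{4} \approx -761.75$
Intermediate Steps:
$f = -9$ ($f = -3 + \left(3 - 4\right) 6 = -3 - 6 = -9$)
$X{\left(O \right)} = \frac{277}{20}$ ($X{\left(O \right)} = 9 - \left(\frac{5}{-1} + \frac{3}{\left(-5\right) \left(-4\right)}\right) = 9 - \left(5 \left(-1\right) + \frac{3}{20}\right) = 9 - \left(-5 + 3 \cdot \frac{1}{20}\right) = 9 - \left(-5 + \frac{3}{20}\right) = 9 - - \frac{97}{20} = 9 + \frac{97}{20} = \frac{277}{20}$)
$G{\left(-35,20 \right)} X{\left(f \right)} = \left(-35 - 20\right) \frac{277}{20} = \left(-55\right) \frac{277}{20} = - \frac{3047}{4}$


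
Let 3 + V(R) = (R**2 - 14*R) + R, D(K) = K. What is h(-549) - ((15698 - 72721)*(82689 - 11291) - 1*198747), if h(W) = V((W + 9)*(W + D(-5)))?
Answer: 93564343418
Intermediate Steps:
V(R) = -3 + R**2 - 13*R (V(R) = -3 + ((R**2 - 14*R) + R) = -3 + (R**2 - 13*R) = -3 + R**2 - 13*R)
h(W) = -3 + (-5 + W)**2*(9 + W)**2 - 13*(-5 + W)*(9 + W) (h(W) = -3 + ((W + 9)*(W - 5))**2 - 13*(W + 9)*(W - 5) = -3 + ((9 + W)*(-5 + W))**2 - 13*(9 + W)*(-5 + W) = -3 + ((-5 + W)*(9 + W))**2 - 13*(-5 + W)*(9 + W) = -3 + (-5 + W)**2*(9 + W)**2 - 13*(-5 + W)*(9 + W))
h(-549) - ((15698 - 72721)*(82689 - 11291) - 1*198747) = (2607 + (-549)**4 - 412*(-549) - 87*(-549)**2 + 8*(-549)**3) - ((15698 - 72721)*(82689 - 11291) - 1*198747) = (2607 + 90842562801 + 226188 - 87*301401 + 8*(-165469149)) - (-57023*71398 - 198747) = (2607 + 90842562801 + 226188 - 26221887 - 1323753192) - (-4071328154 - 198747) = 89492816517 - 1*(-4071526901) = 89492816517 + 4071526901 = 93564343418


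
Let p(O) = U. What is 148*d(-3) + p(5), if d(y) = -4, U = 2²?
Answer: -588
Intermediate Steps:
U = 4
p(O) = 4
148*d(-3) + p(5) = 148*(-4) + 4 = -592 + 4 = -588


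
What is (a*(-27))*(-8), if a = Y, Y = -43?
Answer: -9288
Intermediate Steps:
a = -43
(a*(-27))*(-8) = -43*(-27)*(-8) = 1161*(-8) = -9288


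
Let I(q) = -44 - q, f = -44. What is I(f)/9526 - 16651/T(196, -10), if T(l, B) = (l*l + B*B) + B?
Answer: -16651/38506 ≈ -0.43243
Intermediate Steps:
T(l, B) = B + B**2 + l**2 (T(l, B) = (l**2 + B**2) + B = (B**2 + l**2) + B = B + B**2 + l**2)
I(f)/9526 - 16651/T(196, -10) = (-44 - 1*(-44))/9526 - 16651/(-10 + (-10)**2 + 196**2) = (-44 + 44)*(1/9526) - 16651/(-10 + 100 + 38416) = 0*(1/9526) - 16651/38506 = 0 - 16651*1/38506 = 0 - 16651/38506 = -16651/38506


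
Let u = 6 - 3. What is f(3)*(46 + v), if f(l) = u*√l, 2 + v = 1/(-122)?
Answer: 16101*√3/122 ≈ 228.59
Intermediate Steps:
v = -245/122 (v = -2 + 1/(-122) = -2 - 1/122 = -245/122 ≈ -2.0082)
u = 3
f(l) = 3*√l
f(3)*(46 + v) = (3*√3)*(46 - 245/122) = (3*√3)*(5367/122) = 16101*√3/122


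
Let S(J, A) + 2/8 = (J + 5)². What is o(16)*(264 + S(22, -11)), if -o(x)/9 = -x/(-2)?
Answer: -71478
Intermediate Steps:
S(J, A) = -¼ + (5 + J)² (S(J, A) = -¼ + (J + 5)² = -¼ + (5 + J)²)
o(x) = -9*x/2 (o(x) = -(-9)*x/(-2) = -(-9)*x*(-½) = -(-9)*(-x/2) = -9*x/2)
o(16)*(264 + S(22, -11)) = (-9/2*16)*(264 + (-¼ + (5 + 22)²)) = -72*(264 + (-¼ + 27²)) = -72*(264 + (-¼ + 729)) = -72*(264 + 2915/4) = -72*3971/4 = -71478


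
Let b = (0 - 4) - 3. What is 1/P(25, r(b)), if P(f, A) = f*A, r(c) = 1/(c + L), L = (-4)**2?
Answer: 9/25 ≈ 0.36000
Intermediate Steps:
L = 16
b = -7 (b = -4 - 3 = -7)
r(c) = 1/(16 + c) (r(c) = 1/(c + 16) = 1/(16 + c))
P(f, A) = A*f
1/P(25, r(b)) = 1/(25/(16 - 7)) = 1/(25/9) = 9/25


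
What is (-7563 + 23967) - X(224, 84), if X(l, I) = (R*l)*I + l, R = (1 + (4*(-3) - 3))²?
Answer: -3671756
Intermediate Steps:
R = 196 (R = (1 + (-12 - 3))² = (1 - 15)² = (-14)² = 196)
X(l, I) = l + 196*I*l (X(l, I) = (196*l)*I + l = 196*I*l + l = l + 196*I*l)
(-7563 + 23967) - X(224, 84) = (-7563 + 23967) - 224*(1 + 196*84) = 16404 - 224*(1 + 16464) = 16404 - 224*16465 = 16404 - 1*3688160 = 16404 - 3688160 = -3671756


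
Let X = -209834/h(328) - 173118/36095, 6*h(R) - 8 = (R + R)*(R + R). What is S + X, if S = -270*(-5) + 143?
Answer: 1922601925939/1294438890 ≈ 1485.3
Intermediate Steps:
h(R) = 4/3 + 2*R**2/3 (h(R) = 4/3 + ((R + R)*(R + R))/6 = 4/3 + ((2*R)*(2*R))/6 = 4/3 + (4*R**2)/6 = 4/3 + 2*R**2/3)
X = -9995336831/1294438890 (X = -209834/(4/3 + (2/3)*328**2) - 173118/36095 = -209834/(4/3 + (2/3)*107584) - 173118*1/36095 = -209834/(4/3 + 215168/3) - 173118/36095 = -209834/71724 - 173118/36095 = -209834*1/71724 - 173118/36095 = -104917/35862 - 173118/36095 = -9995336831/1294438890 ≈ -7.7218)
S = 1493 (S = 1350 + 143 = 1493)
S + X = 1493 - 9995336831/1294438890 = 1922601925939/1294438890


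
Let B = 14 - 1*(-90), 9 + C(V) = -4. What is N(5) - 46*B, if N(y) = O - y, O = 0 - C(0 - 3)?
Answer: -4776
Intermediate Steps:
C(V) = -13 (C(V) = -9 - 4 = -13)
O = 13 (O = 0 - 1*(-13) = 0 + 13 = 13)
N(y) = 13 - y
B = 104 (B = 14 + 90 = 104)
N(5) - 46*B = (13 - 1*5) - 46*104 = (13 - 5) - 4784 = 8 - 4784 = -4776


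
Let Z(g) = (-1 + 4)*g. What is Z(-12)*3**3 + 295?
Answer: -677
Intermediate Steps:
Z(g) = 3*g
Z(-12)*3**3 + 295 = (3*(-12))*3**3 + 295 = -36*27 + 295 = -972 + 295 = -677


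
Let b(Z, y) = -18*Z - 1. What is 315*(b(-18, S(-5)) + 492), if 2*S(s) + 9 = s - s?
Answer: 256725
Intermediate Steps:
S(s) = -9/2 (S(s) = -9/2 + (s - s)/2 = -9/2 + (½)*0 = -9/2 + 0 = -9/2)
b(Z, y) = -1 - 18*Z
315*(b(-18, S(-5)) + 492) = 315*((-1 - 18*(-18)) + 492) = 315*((-1 + 324) + 492) = 315*(323 + 492) = 315*815 = 256725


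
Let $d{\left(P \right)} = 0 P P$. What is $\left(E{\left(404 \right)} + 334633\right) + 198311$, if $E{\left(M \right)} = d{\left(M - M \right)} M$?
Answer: $532944$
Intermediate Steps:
$d{\left(P \right)} = 0$ ($d{\left(P \right)} = 0 P = 0$)
$E{\left(M \right)} = 0$ ($E{\left(M \right)} = 0 M = 0$)
$\left(E{\left(404 \right)} + 334633\right) + 198311 = \left(0 + 334633\right) + 198311 = 334633 + 198311 = 532944$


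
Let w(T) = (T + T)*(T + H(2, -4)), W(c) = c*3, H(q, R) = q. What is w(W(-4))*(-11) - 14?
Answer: -2654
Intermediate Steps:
W(c) = 3*c
w(T) = 2*T*(2 + T) (w(T) = (T + T)*(T + 2) = (2*T)*(2 + T) = 2*T*(2 + T))
w(W(-4))*(-11) - 14 = (2*(3*(-4))*(2 + 3*(-4)))*(-11) - 14 = (2*(-12)*(2 - 12))*(-11) - 14 = (2*(-12)*(-10))*(-11) - 14 = 240*(-11) - 14 = -2640 - 14 = -2654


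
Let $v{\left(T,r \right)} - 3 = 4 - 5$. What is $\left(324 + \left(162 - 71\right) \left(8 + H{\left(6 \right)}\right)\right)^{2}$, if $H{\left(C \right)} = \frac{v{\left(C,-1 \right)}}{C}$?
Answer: $\frac{10543009}{9} \approx 1.1714 \cdot 10^{6}$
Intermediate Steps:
$v{\left(T,r \right)} = 2$ ($v{\left(T,r \right)} = 3 + \left(4 - 5\right) = 3 - 1 = 2$)
$H{\left(C \right)} = \frac{2}{C}$
$\left(324 + \left(162 - 71\right) \left(8 + H{\left(6 \right)}\right)\right)^{2} = \left(324 + \left(162 - 71\right) \left(8 + \frac{2}{6}\right)\right)^{2} = \left(324 + 91 \left(8 + 2 \cdot \frac{1}{6}\right)\right)^{2} = \left(324 + 91 \left(8 + \frac{1}{3}\right)\right)^{2} = \left(324 + 91 \cdot \frac{25}{3}\right)^{2} = \left(324 + \frac{2275}{3}\right)^{2} = \left(\frac{3247}{3}\right)^{2} = \frac{10543009}{9}$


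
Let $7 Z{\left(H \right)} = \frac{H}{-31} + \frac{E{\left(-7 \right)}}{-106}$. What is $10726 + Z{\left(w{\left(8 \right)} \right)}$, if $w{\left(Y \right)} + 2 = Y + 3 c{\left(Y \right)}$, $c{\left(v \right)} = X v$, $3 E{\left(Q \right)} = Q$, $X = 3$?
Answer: $\frac{740133769}{69006} \approx 10726.0$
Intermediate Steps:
$E{\left(Q \right)} = \frac{Q}{3}$
$c{\left(v \right)} = 3 v$
$w{\left(Y \right)} = -2 + 10 Y$ ($w{\left(Y \right)} = -2 + \left(Y + 3 \cdot 3 Y\right) = -2 + \left(Y + 9 Y\right) = -2 + 10 Y$)
$Z{\left(H \right)} = \frac{1}{318} - \frac{H}{217}$ ($Z{\left(H \right)} = \frac{\frac{H}{-31} + \frac{\frac{1}{3} \left(-7\right)}{-106}}{7} = \frac{H \left(- \frac{1}{31}\right) - - \frac{7}{318}}{7} = \frac{- \frac{H}{31} + \frac{7}{318}}{7} = \frac{\frac{7}{318} - \frac{H}{31}}{7} = \frac{1}{318} - \frac{H}{217}$)
$10726 + Z{\left(w{\left(8 \right)} \right)} = 10726 + \left(\frac{1}{318} - \frac{-2 + 10 \cdot 8}{217}\right) = 10726 + \left(\frac{1}{318} - \frac{-2 + 80}{217}\right) = 10726 + \left(\frac{1}{318} - \frac{78}{217}\right) = 10726 - \frac{24587}{69006} = \frac{740133769}{69006}$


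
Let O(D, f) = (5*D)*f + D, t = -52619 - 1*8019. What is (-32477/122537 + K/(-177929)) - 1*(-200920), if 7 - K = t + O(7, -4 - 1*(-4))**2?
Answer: 4380622625750975/21802885873 ≈ 2.0092e+5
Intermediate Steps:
t = -60638 (t = -52619 - 8019 = -60638)
O(D, f) = D + 5*D*f (O(D, f) = 5*D*f + D = D + 5*D*f)
K = 60596 (K = 7 - (-60638 + (7*(1 + 5*(-4 - 1*(-4))))**2) = 7 - (-60638 + (7*(1 + 5*(-4 + 4)))**2) = 7 - (-60638 + (7*(1 + 5*0))**2) = 7 - (-60638 + (7*(1 + 0))**2) = 7 - (-60638 + (7*1)**2) = 7 - (-60638 + 7**2) = 7 - (-60638 + 49) = 7 - 1*(-60589) = 7 + 60589 = 60596)
(-32477/122537 + K/(-177929)) - 1*(-200920) = (-32477/122537 + 60596/(-177929)) - 1*(-200920) = (-32477*1/122537 + 60596*(-1/177929)) + 200920 = (-32477/122537 - 60596/177929) + 200920 = -13203852185/21802885873 + 200920 = 4380622625750975/21802885873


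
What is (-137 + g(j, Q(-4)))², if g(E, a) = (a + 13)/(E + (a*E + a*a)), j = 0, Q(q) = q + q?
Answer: 76790169/4096 ≈ 18748.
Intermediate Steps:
Q(q) = 2*q
g(E, a) = (13 + a)/(E + a² + E*a) (g(E, a) = (13 + a)/(E + (E*a + a²)) = (13 + a)/(E + (a² + E*a)) = (13 + a)/(E + a² + E*a))
(-137 + g(j, Q(-4)))² = (-137 + (13 + 2*(-4))/(0 + (2*(-4))² + 0*(2*(-4))))² = (-137 + (13 - 8)/(0 + (-8)² + 0*(-8)))² = (-137 + 5/(0 + 64 + 0))² = (-137 + 5/64)² = (-8763/64)² = 76790169/4096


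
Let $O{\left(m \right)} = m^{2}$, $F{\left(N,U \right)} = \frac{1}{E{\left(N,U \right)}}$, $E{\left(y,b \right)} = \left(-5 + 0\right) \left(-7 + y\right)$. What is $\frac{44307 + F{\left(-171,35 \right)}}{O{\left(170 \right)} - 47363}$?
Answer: $- \frac{1065763}{444110} \approx -2.3998$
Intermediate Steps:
$E{\left(y,b \right)} = 35 - 5 y$ ($E{\left(y,b \right)} = - 5 \left(-7 + y\right) = 35 - 5 y$)
$F{\left(N,U \right)} = \frac{1}{35 - 5 N}$
$\frac{44307 + F{\left(-171,35 \right)}}{O{\left(170 \right)} - 47363} = \frac{44307 - \frac{1}{-35 + 5 \left(-171\right)}}{170^{2} - 47363} = \frac{44307 - \frac{1}{-35 - 855}}{28900 - 47363} = \frac{44307 - \frac{1}{-890}}{-18463} = \left(44307 - - \frac{1}{890}\right) \left(- \frac{1}{18463}\right) = \left(44307 + \frac{1}{890}\right) \left(- \frac{1}{18463}\right) = \frac{39433231}{890} \left(- \frac{1}{18463}\right) = - \frac{1065763}{444110}$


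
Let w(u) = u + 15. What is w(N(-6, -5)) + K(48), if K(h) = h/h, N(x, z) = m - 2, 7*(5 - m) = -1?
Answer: 134/7 ≈ 19.143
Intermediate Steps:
m = 36/7 (m = 5 - ⅐*(-1) = 5 + ⅐ = 36/7 ≈ 5.1429)
N(x, z) = 22/7 (N(x, z) = 36/7 - 2 = 22/7)
K(h) = 1
w(u) = 15 + u
w(N(-6, -5)) + K(48) = (15 + 22/7) + 1 = 127/7 + 1 = 134/7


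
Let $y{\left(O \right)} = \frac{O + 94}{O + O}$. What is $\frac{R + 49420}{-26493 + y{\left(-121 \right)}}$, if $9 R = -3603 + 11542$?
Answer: $- \frac{109557998}{57701511} \approx -1.8987$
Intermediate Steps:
$R = \frac{7939}{9}$ ($R = \frac{-3603 + 11542}{9} = \frac{1}{9} \cdot 7939 = \frac{7939}{9} \approx 882.11$)
$y{\left(O \right)} = \frac{94 + O}{2 O}$
$\frac{R + 49420}{-26493 + y{\left(-121 \right)}} = \frac{\frac{7939}{9} + 49420}{-26493 + \frac{94 - 121}{2 \left(-121\right)}} = \frac{452719}{9 \left(-26493 + \frac{1}{2} \left(- \frac{1}{121}\right) \left(-27\right)\right)} = \frac{452719}{9 \left(-26493 + \frac{27}{242}\right)} = \frac{452719}{9 \left(- \frac{6411279}{242}\right)} = \frac{452719}{9} \left(- \frac{242}{6411279}\right) = - \frac{109557998}{57701511}$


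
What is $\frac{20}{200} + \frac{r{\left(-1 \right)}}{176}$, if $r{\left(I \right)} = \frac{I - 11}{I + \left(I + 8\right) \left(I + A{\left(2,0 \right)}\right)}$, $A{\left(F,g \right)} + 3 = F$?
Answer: $\frac{23}{220} \approx 0.10455$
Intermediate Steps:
$A{\left(F,g \right)} = -3 + F$
$r{\left(I \right)} = \frac{-11 + I}{I + \left(-1 + I\right) \left(8 + I\right)}$ ($r{\left(I \right)} = \frac{I - 11}{I + \left(I + 8\right) \left(I + \left(-3 + 2\right)\right)} = \frac{-11 + I}{I + \left(8 + I\right) \left(I - 1\right)} = \frac{-11 + I}{I + \left(8 + I\right) \left(-1 + I\right)} = \frac{-11 + I}{I + \left(-1 + I\right) \left(8 + I\right)}$)
$\frac{20}{200} + \frac{r{\left(-1 \right)}}{176} = \frac{20}{200} + \frac{\frac{1}{-8 + \left(-1\right)^{2} + 8 \left(-1\right)} \left(-11 - 1\right)}{176} = 20 \cdot \frac{1}{200} + \frac{1}{-8 + 1 - 8} \left(-12\right) \frac{1}{176} = \frac{1}{10} + \frac{1}{-15} \left(-12\right) \frac{1}{176} = \frac{1}{10} + \left(- \frac{1}{15}\right) \left(-12\right) \frac{1}{176} = \frac{1}{10} + \frac{4}{5} \cdot \frac{1}{176} = \frac{1}{10} + \frac{1}{220} = \frac{23}{220}$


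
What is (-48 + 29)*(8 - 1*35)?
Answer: 513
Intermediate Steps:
(-48 + 29)*(8 - 1*35) = -19*(8 - 35) = -19*(-27) = 513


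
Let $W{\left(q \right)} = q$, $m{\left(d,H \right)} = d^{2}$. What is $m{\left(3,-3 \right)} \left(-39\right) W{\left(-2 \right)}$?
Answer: $702$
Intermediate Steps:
$m{\left(3,-3 \right)} \left(-39\right) W{\left(-2 \right)} = 3^{2} \left(-39\right) \left(-2\right) = 9 \left(-39\right) \left(-2\right) = \left(-351\right) \left(-2\right) = 702$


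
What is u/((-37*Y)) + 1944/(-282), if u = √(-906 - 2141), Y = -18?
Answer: -324/47 + I*√3047/666 ≈ -6.8936 + 0.082882*I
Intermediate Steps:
u = I*√3047 (u = √(-3047) = I*√3047 ≈ 55.2*I)
u/((-37*Y)) + 1944/(-282) = (I*√3047)/((-37*(-18))) + 1944/(-282) = (I*√3047)/666 + 1944*(-1/282) = (I*√3047)*(1/666) - 324/47 = I*√3047/666 - 324/47 = -324/47 + I*√3047/666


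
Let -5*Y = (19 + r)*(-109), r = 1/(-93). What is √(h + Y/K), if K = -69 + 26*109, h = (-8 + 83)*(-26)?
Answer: 2*I*√32232756181206/257145 ≈ 44.157*I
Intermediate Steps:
r = -1/93 ≈ -0.010753
h = -1950 (h = 75*(-26) = -1950)
K = 2765 (K = -69 + 2834 = 2765)
Y = 192494/465 (Y = -(19 - 1/93)*(-109)/5 = -1766*(-109)/465 = -⅕*(-192494/93) = 192494/465 ≈ 413.97)
√(h + Y/K) = √(-1950 + (192494/465)/2765) = √(-1950 + (192494/465)*(1/2765)) = √(-1950 + 192494/1285725) = √(-2506971256/1285725) = 2*I*√32232756181206/257145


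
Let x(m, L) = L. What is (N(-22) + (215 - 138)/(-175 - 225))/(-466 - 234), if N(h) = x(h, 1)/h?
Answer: 1047/3080000 ≈ 0.00033994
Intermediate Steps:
N(h) = 1/h
(N(-22) + (215 - 138)/(-175 - 225))/(-466 - 234) = (1/(-22) + (215 - 138)/(-175 - 225))/(-466 - 234) = (-1/22 + 77/(-400))/(-700) = (-1/22 + 77*(-1/400))*(-1/700) = (-1/22 - 77/400)*(-1/700) = -1047/4400*(-1/700) = 1047/3080000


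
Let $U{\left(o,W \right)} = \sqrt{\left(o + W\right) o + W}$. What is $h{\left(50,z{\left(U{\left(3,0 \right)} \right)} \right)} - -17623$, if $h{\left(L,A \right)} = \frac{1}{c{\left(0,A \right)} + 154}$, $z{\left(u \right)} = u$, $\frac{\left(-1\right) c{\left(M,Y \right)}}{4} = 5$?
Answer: $\frac{2361483}{134} \approx 17623.0$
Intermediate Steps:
$c{\left(M,Y \right)} = -20$ ($c{\left(M,Y \right)} = \left(-4\right) 5 = -20$)
$U{\left(o,W \right)} = \sqrt{W + o \left(W + o\right)}$ ($U{\left(o,W \right)} = \sqrt{\left(W + o\right) o + W} = \sqrt{o \left(W + o\right) + W} = \sqrt{W + o \left(W + o\right)}$)
$h{\left(L,A \right)} = \frac{1}{134}$ ($h{\left(L,A \right)} = \frac{1}{-20 + 154} = \frac{1}{134}$)
$h{\left(50,z{\left(U{\left(3,0 \right)} \right)} \right)} - -17623 = \frac{1}{134} - -17623 = \frac{1}{134} + 17623 = \frac{2361483}{134}$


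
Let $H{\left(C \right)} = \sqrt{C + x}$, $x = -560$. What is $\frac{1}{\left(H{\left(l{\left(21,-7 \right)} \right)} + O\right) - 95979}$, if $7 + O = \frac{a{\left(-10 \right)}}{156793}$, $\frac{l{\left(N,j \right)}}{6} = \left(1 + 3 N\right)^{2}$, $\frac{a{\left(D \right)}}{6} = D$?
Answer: $- \frac{1179862069141847}{113249945814936768090} - \frac{24584044849 \sqrt{1501}}{56624972907468384045} \approx -1.0435 \cdot 10^{-5}$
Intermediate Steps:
$a{\left(D \right)} = 6 D$
$l{\left(N,j \right)} = 6 \left(1 + 3 N\right)^{2}$
$O = - \frac{1097611}{156793}$ ($O = -7 + \frac{6 \left(-10\right)}{156793} = -7 - \frac{60}{156793} = - \frac{1097611}{156793} \approx -7.0004$)
$H{\left(C \right)} = \sqrt{-560 + C}$ ($H{\left(C \right)} = \sqrt{C - 560} = \sqrt{-560 + C}$)
$\frac{1}{\left(H{\left(l{\left(21,-7 \right)} \right)} + O\right) - 95979} = \frac{1}{\left(\sqrt{-560 + 6 \left(1 + 3 \cdot 21\right)^{2}} - \frac{1097611}{156793}\right) - 95979} = \frac{1}{\left(\sqrt{-560 + 6 \left(1 + 63\right)^{2}} - \frac{1097611}{156793}\right) - 95979} = \frac{1}{\left(\sqrt{-560 + 6 \cdot 64^{2}} - \frac{1097611}{156793}\right) - 95979} = \frac{1}{\left(\sqrt{-560 + 6 \cdot 4096} - \frac{1097611}{156793}\right) - 95979} = \frac{1}{\left(\sqrt{-560 + 24576} - \frac{1097611}{156793}\right) - 95979} = \frac{1}{\left(\sqrt{24016} - \frac{1097611}{156793}\right) - 95979} = \frac{1}{\left(4 \sqrt{1501} - \frac{1097611}{156793}\right) - 95979} = \frac{1}{\left(- \frac{1097611}{156793} + 4 \sqrt{1501}\right) - 95979} = \frac{1}{- \frac{15049932958}{156793} + 4 \sqrt{1501}}$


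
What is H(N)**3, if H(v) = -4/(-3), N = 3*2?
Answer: 64/27 ≈ 2.3704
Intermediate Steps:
N = 6
H(v) = 4/3 (H(v) = -4*(-1/3) = 4/3)
H(N)**3 = (4/3)**3 = 64/27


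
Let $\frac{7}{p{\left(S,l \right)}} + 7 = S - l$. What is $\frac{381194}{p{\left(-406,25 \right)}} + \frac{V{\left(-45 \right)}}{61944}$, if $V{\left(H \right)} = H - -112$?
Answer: $- \frac{10342354337099}{433608} \approx -2.3852 \cdot 10^{7}$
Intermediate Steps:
$p{\left(S,l \right)} = \frac{7}{-7 + S - l}$ ($p{\left(S,l \right)} = \frac{7}{-7 + \left(S - l\right)} = \frac{7}{-7 + S - l}$)
$V{\left(H \right)} = 112 + H$ ($V{\left(H \right)} = H + 112 = 112 + H$)
$\frac{381194}{p{\left(-406,25 \right)}} + \frac{V{\left(-45 \right)}}{61944} = \frac{381194}{\left(-7\right) \frac{1}{7 + 25 - -406}} + \frac{112 - 45}{61944} = \frac{381194}{\left(-7\right) \frac{1}{7 + 25 + 406}} + 67 \cdot \frac{1}{61944} = \frac{381194}{\left(-7\right) \frac{1}{438}} + \frac{67}{61944} = \frac{381194}{- \frac{7}{438}} + \frac{67}{61944} = 381194 \left(- \frac{438}{7}\right) + \frac{67}{61944} = - \frac{166962972}{7} + \frac{67}{61944} = - \frac{10342354337099}{433608}$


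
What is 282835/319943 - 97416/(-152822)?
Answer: 37195488829/24447164573 ≈ 1.5215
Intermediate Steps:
282835/319943 - 97416/(-152822) = 282835*(1/319943) - 97416*(-1/152822) = 282835/319943 + 48708/76411 = 37195488829/24447164573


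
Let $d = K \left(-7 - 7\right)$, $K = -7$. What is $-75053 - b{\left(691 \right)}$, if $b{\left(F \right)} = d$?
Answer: $-75151$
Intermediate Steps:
$d = 98$ ($d = - 7 \left(-7 - 7\right) = \left(-7\right) \left(-14\right) = 98$)
$b{\left(F \right)} = 98$
$-75053 - b{\left(691 \right)} = -75053 - 98 = -75151$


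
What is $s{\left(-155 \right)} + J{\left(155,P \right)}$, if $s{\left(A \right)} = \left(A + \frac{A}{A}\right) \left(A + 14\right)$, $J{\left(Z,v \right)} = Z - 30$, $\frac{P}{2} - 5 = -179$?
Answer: $21839$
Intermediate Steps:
$P = -348$ ($P = 10 + 2 \left(-179\right) = 10 - 358 = -348$)
$J{\left(Z,v \right)} = -30 + Z$ ($J{\left(Z,v \right)} = Z - 30 = -30 + Z$)
$s{\left(A \right)} = \left(1 + A\right) \left(14 + A\right)$ ($s{\left(A \right)} = \left(A + 1\right) \left(14 + A\right) = \left(1 + A\right) \left(14 + A\right)$)
$s{\left(-155 \right)} + J{\left(155,P \right)} = \left(14 + \left(-155\right)^{2} + 15 \left(-155\right)\right) + \left(-30 + 155\right) = \left(14 + 24025 - 2325\right) + 125 = 21714 + 125 = 21839$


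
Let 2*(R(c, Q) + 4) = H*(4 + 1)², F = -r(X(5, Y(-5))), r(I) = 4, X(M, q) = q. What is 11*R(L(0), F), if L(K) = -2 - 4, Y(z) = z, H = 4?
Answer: 506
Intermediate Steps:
L(K) = -6
F = -4 (F = -1*4 = -4)
R(c, Q) = 46 (R(c, Q) = -4 + (4*(4 + 1)²)/2 = -4 + (4*5²)/2 = -4 + (4*25)/2 = -4 + (½)*100 = -4 + 50 = 46)
11*R(L(0), F) = 11*46 = 506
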